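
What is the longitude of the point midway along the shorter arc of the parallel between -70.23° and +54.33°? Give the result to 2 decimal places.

Signed shortest Δλ from -70.23° to +54.33° is +124.56°.
Midpoint longitude = -70.23° + (+124.56°)/2 = -70.23° + 62.28° = -7.95°.

-7.95°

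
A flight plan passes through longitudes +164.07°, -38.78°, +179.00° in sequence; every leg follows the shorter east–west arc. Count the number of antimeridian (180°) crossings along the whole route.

2

Leg 1: +164.07° → -38.78°, shortest Δλ = 157.15° (east) — crosses 180°.
Leg 2: -38.78° → +179.00°, shortest Δλ = -142.22° (west) — crosses 180°.
Total crossings: 2.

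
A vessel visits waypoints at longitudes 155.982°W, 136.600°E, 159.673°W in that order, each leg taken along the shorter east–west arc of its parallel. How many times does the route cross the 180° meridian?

2

Leg 1: -155.982° → +136.600°, shortest Δλ = -67.418° (west) — crosses 180°.
Leg 2: +136.600° → -159.673°, shortest Δλ = 63.727° (east) — crosses 180°.
Total crossings: 2.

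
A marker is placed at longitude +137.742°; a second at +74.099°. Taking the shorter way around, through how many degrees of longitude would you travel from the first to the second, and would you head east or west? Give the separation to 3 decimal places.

63.643° west

Raw difference: 74.099 − 137.742 = -63.643°.
Normalise into (−180°, 180°]: -63.643° stays -63.643°.
Negative ⇒ the second point lies to the west; separation 63.643°.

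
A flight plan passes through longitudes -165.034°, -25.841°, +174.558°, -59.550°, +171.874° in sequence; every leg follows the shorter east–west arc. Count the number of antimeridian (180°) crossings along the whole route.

Leg 1: -165.034° → -25.841°, shortest Δλ = 139.193° (east) — does not cross 180°.
Leg 2: -25.841° → +174.558°, shortest Δλ = -159.601° (west) — crosses 180°.
Leg 3: +174.558° → -59.550°, shortest Δλ = 125.892° (east) — crosses 180°.
Leg 4: -59.550° → +171.874°, shortest Δλ = -128.576° (west) — crosses 180°.
Total crossings: 3.

3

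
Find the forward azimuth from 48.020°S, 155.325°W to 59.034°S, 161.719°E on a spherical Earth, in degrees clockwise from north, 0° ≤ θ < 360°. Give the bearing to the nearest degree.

Δλ = 161.719 − -155.325 = 317.044°; wrapped into (−180°, 180°]: -42.956°.
θ = atan2( sin Δλ · cos φ₂ , cos φ₁ · sin φ₂ − sin φ₁ · cos φ₂ · cos Δλ )
  = atan2(-0.35062, -0.29360) = -129.942° → normalised to [0°, 360°): 230.058°.

230°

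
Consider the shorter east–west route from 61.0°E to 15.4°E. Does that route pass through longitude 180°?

Signed shortest Δλ = ((15.4 − 61.0 + 180) mod 360) − 180 = -45.6°.
Going west by 45.6° from +61.0° reaches +15.4° without touching 180°.

No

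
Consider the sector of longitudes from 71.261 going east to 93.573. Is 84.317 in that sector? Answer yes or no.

Yes

Band width going east from +71.261° to +93.573°: ((93.573 − 71.261) mod 360) = 22.312°.
Offset of +84.317° east of the west edge: ((84.317 − 71.261) mod 360) = 13.056°.
13.056° ≤ 22.312° ⇒ inside.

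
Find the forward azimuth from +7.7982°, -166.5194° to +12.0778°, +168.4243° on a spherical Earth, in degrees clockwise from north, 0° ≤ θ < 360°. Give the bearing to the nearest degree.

282°

Δλ = 168.4243 − -166.5194 = 334.9437°; wrapped into (−180°, 180°]: -25.0563°.
θ = atan2( sin Δλ · cos φ₂ , cos φ₁ · sin φ₂ − sin φ₁ · cos φ₂ · cos Δλ )
  = atan2(-0.41413, 0.08711) = -78.121° → normalised to [0°, 360°): 281.879°.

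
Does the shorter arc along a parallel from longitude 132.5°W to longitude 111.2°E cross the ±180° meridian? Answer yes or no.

Naïve |111.2 − -132.5| = 243.7° > 180°, so the shorter arc goes the other way round — across 180°.
Signed shortest Δλ = ((111.2 − -132.5 + 180) mod 360) − 180 = -116.3°.
Going west by 116.3° from -132.5° passes through 180° before reaching +111.2°.

Yes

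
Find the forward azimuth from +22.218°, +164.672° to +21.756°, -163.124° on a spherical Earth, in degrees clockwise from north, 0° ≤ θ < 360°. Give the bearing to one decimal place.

Δλ = -163.124 − 164.672 = -327.796°; wrapped into (−180°, 180°]: 32.204°.
θ = atan2( sin Δλ · cos φ₂ , cos φ₁ · sin φ₂ − sin φ₁ · cos φ₂ · cos Δλ )
  = atan2(0.49497, 0.04597) = 84.694° → normalised to [0°, 360°): 84.694°.

84.7°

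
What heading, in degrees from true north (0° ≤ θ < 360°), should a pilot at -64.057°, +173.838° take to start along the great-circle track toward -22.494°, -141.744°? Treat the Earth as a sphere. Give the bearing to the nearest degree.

57°

Δλ = -141.744 − 173.838 = -315.582°; wrapped into (−180°, 180°]: 44.418°.
θ = atan2( sin Δλ · cos φ₂ , cos φ₁ · sin φ₂ − sin φ₁ · cos φ₂ · cos Δλ )
  = atan2(0.64664, 0.42604) = 56.621° → normalised to [0°, 360°): 56.621°.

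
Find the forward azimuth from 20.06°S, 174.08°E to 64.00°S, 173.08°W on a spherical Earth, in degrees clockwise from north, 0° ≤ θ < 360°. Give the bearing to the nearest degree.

172°

Δλ = -173.08 − 174.08 = -347.16°; wrapped into (−180°, 180°]: 12.84°.
θ = atan2( sin Δλ · cos φ₂ , cos φ₁ · sin φ₂ − sin φ₁ · cos φ₂ · cos Δλ )
  = atan2(0.09742, -0.69766) = 172.051° → normalised to [0°, 360°): 172.051°.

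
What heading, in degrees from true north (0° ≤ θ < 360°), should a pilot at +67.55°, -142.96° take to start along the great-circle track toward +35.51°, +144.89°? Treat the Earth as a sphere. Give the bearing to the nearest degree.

Δλ = 144.89 − -142.96 = 287.85°; wrapped into (−180°, 180°]: -72.15°.
θ = atan2( sin Δλ · cos φ₂ , cos φ₁ · sin φ₂ − sin φ₁ · cos φ₂ · cos Δλ )
  = atan2(-0.77483, -0.00880) = -90.650° → normalised to [0°, 360°): 269.350°.

269°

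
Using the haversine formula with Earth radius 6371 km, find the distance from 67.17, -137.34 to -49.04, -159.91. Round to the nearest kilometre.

Δλ = -159.91 − -137.34 = -22.57°.
Δφ = -49.04 − 67.17 = -116.21°.
a = sin²(Δφ/2) + cos φ₁ · cos φ₂ · sin²(Δλ/2) = 0.730571.
c = 2·atan2(√a, √(1−a)) = 2.05008 rad → d = 6371·c ≈ 13061.05 km.

13061 km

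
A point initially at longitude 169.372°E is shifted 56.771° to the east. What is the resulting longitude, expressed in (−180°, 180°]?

133.857°W

Start at +169.372°; shift +56.771° → +226.143°.
+226.143° lies outside (−180°, 180°]; subtract 360° → -133.857°.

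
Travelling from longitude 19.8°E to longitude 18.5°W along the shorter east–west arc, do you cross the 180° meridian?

No

Signed shortest Δλ = ((-18.5 − 19.8 + 180) mod 360) − 180 = -38.3°.
Going west by 38.3° from +19.8° reaches -18.5° without touching 180°.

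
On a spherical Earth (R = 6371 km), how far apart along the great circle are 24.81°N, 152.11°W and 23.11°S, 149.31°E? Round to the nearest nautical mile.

Δλ = 149.31 − -152.11 = 301.42°; wrapped into (−180°, 180°]: -58.58°.
Δφ = -23.11 − 24.81 = -47.92°.
a = sin²(Δφ/2) + cos φ₁ · cos φ₂ · sin²(Δλ/2) = 0.364738.
c = 2·atan2(√a, √(1−a)) = 1.29686 rad → d = 6371·c ≈ 8262.28 km ≈ 4461.28 nmi.

4461 nmi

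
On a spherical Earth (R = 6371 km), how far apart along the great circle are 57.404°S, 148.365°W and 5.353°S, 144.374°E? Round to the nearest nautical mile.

Δλ = 144.374 − -148.365 = 292.739°; wrapped into (−180°, 180°]: -67.261°.
Δφ = -5.353 − -57.404 = 52.051°.
a = sin²(Δφ/2) + cos φ₁ · cos φ₂ · sin²(Δλ/2) = 0.357040.
c = 2·atan2(√a, √(1−a)) = 1.28083 rad → d = 6371·c ≈ 8160.17 km ≈ 4406.14 nmi.

4406 nmi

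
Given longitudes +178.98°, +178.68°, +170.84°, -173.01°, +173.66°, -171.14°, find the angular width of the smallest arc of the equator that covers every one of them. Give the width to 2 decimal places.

18.02°

Sort the longitudes: -173.01°, -171.14°, +170.84°, +173.66°, +178.68°, +178.98°.
Eastward gaps between consecutive values (wrapping around): 1.87°, 341.98°, 2.82°, 5.02°, 0.30°, 8.01°.
Largest gap = 341.98° ⇒ minimal covering band is its complement: 360° − 341.98° = 18.02°.
Band runs from +170.84° eastward to -171.14°, crossing the antimeridian.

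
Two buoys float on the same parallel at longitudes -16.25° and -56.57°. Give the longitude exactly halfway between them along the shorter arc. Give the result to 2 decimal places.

Signed shortest Δλ from -16.25° to -56.57° is -40.32°.
Midpoint longitude = -16.25° + (-40.32°)/2 = -16.25° − 20.16° = -36.41°.

-36.41°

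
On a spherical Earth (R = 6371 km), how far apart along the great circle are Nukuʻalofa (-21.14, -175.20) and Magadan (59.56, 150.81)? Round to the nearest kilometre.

Δλ = 150.81 − -175.20 = 326.01°; wrapped into (−180°, 180°]: -33.99°.
Δφ = 59.56 − -21.14 = 80.70°.
a = sin²(Δφ/2) + cos φ₁ · cos φ₂ · sin²(Δλ/2) = 0.459568.
c = 2·atan2(√a, √(1−a)) = 1.48984 rad → d = 6371·c ≈ 9491.80 km.

9492 km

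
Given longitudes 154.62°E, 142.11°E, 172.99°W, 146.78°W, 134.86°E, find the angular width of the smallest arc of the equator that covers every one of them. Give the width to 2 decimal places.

Sort the longitudes: -172.99°, -146.78°, +134.86°, +142.11°, +154.62°.
Eastward gaps between consecutive values (wrapping around): 26.21°, 281.64°, 7.25°, 12.51°, 32.39°.
Largest gap = 281.64° ⇒ minimal covering band is its complement: 360° − 281.64° = 78.36°.
Band runs from +134.86° eastward to -146.78°, crossing the antimeridian.

78.36°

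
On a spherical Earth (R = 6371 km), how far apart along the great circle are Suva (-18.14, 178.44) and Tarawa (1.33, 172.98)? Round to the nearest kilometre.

2246 km

Δλ = 172.98 − 178.44 = -5.46°.
Δφ = 1.33 − -18.14 = 19.47°.
a = sin²(Δφ/2) + cos φ₁ · cos φ₂ · sin²(Δλ/2) = 0.030747.
c = 2·atan2(√a, √(1−a)) = 0.35252 rad → d = 6371·c ≈ 2245.90 km.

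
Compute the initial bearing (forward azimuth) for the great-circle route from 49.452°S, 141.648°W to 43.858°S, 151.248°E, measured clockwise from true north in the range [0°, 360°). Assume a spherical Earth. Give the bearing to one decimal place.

250.3°

Δλ = 151.248 − -141.648 = 292.896°; wrapped into (−180°, 180°]: -67.104°.
θ = atan2( sin Δλ · cos φ₂ , cos φ₁ · sin φ₂ − sin φ₁ · cos φ₂ · cos Δλ )
  = atan2(-0.66425, -0.23726) = -109.656° → normalised to [0°, 360°): 250.344°.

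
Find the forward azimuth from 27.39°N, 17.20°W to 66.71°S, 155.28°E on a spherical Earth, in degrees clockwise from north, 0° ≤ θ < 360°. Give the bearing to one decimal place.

Δλ = 155.28 − -17.20 = 172.48°.
θ = atan2( sin Δλ · cos φ₂ , cos φ₁ · sin φ₂ − sin φ₁ · cos φ₂ · cos Δλ )
  = atan2(0.05174, -0.63522) = 175.343° → normalised to [0°, 360°): 175.343°.

175.3°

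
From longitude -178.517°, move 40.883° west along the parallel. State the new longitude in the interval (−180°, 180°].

Start at -178.517°; shift −40.883° → -219.400°.
-219.400° lies outside (−180°, 180°]; add 360° → +140.600°.

+140.600°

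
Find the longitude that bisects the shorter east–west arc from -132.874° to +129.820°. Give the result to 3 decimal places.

Signed shortest Δλ from -132.874° to +129.820° is -97.306°.
Midpoint longitude = -132.874° + (-97.306°)/2 = -132.874° − 48.653° = -181.527°.
Normalise into (−180°, 180°]: +178.473°.
(The naïve average (-132.874 + +129.820)/2 = -1.527° is on the wrong side of the globe.)

+178.473°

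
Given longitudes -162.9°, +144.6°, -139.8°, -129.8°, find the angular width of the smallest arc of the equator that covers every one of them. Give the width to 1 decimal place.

85.6°

Sort the longitudes: -162.9°, -139.8°, -129.8°, +144.6°.
Eastward gaps between consecutive values (wrapping around): 23.1°, 10.0°, 274.4°, 52.5°.
Largest gap = 274.4° ⇒ minimal covering band is its complement: 360° − 274.4° = 85.6°.
Band runs from +144.6° eastward to -129.8°, crossing the antimeridian.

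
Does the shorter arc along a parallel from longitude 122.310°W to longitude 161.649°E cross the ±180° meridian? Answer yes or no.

Yes

Naïve |161.649 − -122.310| = 283.959° > 180°, so the shorter arc goes the other way round — across 180°.
Signed shortest Δλ = ((161.649 − -122.310 + 180) mod 360) − 180 = -76.041°.
Going west by 76.041° from -122.310° passes through 180° before reaching +161.649°.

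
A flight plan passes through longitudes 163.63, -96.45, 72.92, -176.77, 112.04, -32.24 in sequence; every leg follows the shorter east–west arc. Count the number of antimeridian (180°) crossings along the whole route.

3

Leg 1: +163.63° → -96.45°, shortest Δλ = 99.92° (east) — crosses 180°.
Leg 2: -96.45° → +72.92°, shortest Δλ = 169.37° (east) — does not cross 180°.
Leg 3: +72.92° → -176.77°, shortest Δλ = 110.31° (east) — crosses 180°.
Leg 4: -176.77° → +112.04°, shortest Δλ = -71.19° (west) — crosses 180°.
Leg 5: +112.04° → -32.24°, shortest Δλ = -144.28° (west) — does not cross 180°.
Total crossings: 3.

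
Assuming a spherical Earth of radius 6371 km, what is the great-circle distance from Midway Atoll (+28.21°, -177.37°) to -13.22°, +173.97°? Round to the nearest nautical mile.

2538 nmi

Δλ = 173.97 − -177.37 = 351.34°; wrapped into (−180°, 180°]: -8.66°.
Δφ = -13.22 − 28.21 = -41.43°.
a = sin²(Δφ/2) + cos φ₁ · cos φ₂ · sin²(Δλ/2) = 0.130008.
c = 2·atan2(√a, √(1−a)) = 0.73775 rad → d = 6371·c ≈ 4700.20 km ≈ 2537.91 nmi.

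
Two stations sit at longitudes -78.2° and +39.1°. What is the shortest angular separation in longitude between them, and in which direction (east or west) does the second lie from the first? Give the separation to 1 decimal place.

Raw difference: 39.1 − -78.2 = 117.3°.
Normalise into (−180°, 180°]: 117.3° stays 117.3°.
Positive ⇒ the second point lies to the east; separation 117.3°.

117.3° east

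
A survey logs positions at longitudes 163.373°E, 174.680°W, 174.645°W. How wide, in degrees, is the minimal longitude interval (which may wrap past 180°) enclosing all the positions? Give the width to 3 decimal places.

21.982°

Sort the longitudes: -174.680°, -174.645°, +163.373°.
Eastward gaps between consecutive values (wrapping around): 0.035°, 338.018°, 21.947°.
Largest gap = 338.018° ⇒ minimal covering band is its complement: 360° − 338.018° = 21.982°.
Band runs from +163.373° eastward to -174.645°, crossing the antimeridian.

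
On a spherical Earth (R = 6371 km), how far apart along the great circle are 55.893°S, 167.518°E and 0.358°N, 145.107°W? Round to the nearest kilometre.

7562 km

Δλ = -145.107 − 167.518 = -312.625°; wrapped into (−180°, 180°]: 47.375°.
Δφ = 0.358 − -55.893 = 56.251°.
a = sin²(Δφ/2) + cos φ₁ · cos φ₂ · sin²(Δλ/2) = 0.312725.
c = 2·atan2(√a, √(1−a)) = 1.18688 rad → d = 6371·c ≈ 7561.64 km.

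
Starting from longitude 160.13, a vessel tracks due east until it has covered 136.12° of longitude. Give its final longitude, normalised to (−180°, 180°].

-63.75°

Start at +160.13°; shift +136.12° → +296.25°.
+296.25° lies outside (−180°, 180°]; subtract 360° → -63.75°.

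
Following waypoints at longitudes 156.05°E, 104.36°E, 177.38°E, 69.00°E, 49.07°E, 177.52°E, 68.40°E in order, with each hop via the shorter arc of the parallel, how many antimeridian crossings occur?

0

Leg 1: +156.05° → +104.36°, shortest Δλ = -51.69° (west) — does not cross 180°.
Leg 2: +104.36° → +177.38°, shortest Δλ = 73.02° (east) — does not cross 180°.
Leg 3: +177.38° → +69.00°, shortest Δλ = -108.38° (west) — does not cross 180°.
Leg 4: +69.00° → +49.07°, shortest Δλ = -19.93° (west) — does not cross 180°.
Leg 5: +49.07° → +177.52°, shortest Δλ = 128.45° (east) — does not cross 180°.
Leg 6: +177.52° → +68.40°, shortest Δλ = -109.12° (west) — does not cross 180°.
Total crossings: 0.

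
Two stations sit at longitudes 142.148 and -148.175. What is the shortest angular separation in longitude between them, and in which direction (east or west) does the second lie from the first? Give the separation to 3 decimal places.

Raw difference: -148.175 − 142.148 = -290.323°.
Normalise into (−180°, 180°]: -290.323° + 360° = 69.677°.
Positive ⇒ the second point lies to the east; separation 69.677°.

69.677° east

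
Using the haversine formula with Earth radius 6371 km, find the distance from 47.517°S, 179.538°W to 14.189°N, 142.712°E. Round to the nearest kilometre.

Δλ = 142.712 − -179.538 = 322.250°; wrapped into (−180°, 180°]: -37.750°.
Δφ = 14.189 − -47.517 = 61.706°.
a = sin²(Δφ/2) + cos φ₁ · cos φ₂ · sin²(Δλ/2) = 0.331527.
c = 2·atan2(√a, √(1−a)) = 1.22712 rad → d = 6371·c ≈ 7818.01 km.

7818 km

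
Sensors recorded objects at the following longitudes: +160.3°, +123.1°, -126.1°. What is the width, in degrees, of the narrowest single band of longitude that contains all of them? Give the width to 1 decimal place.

110.8°

Sort the longitudes: -126.1°, +123.1°, +160.3°.
Eastward gaps between consecutive values (wrapping around): 249.2°, 37.2°, 73.6°.
Largest gap = 249.2° ⇒ minimal covering band is its complement: 360° − 249.2° = 110.8°.
Band runs from +123.1° eastward to -126.1°, crossing the antimeridian.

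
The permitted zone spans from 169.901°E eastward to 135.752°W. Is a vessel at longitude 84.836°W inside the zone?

No

Band width going east from +169.901° to -135.752°: ((-135.752 − 169.901) mod 360) = 54.347°.
Offset of -84.836° east of the west edge: ((-84.836 − 169.901) mod 360) = 105.263°.
105.263° > 54.347° ⇒ outside.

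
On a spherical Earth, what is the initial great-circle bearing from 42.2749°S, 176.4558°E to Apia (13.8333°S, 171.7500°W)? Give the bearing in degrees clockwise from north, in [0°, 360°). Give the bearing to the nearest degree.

Δλ = -171.7500 − 176.4558 = -348.2058°; wrapped into (−180°, 180°]: 11.7942°.
θ = atan2( sin Δλ · cos φ₂ , cos φ₁ · sin φ₂ − sin φ₁ · cos φ₂ · cos Δλ )
  = atan2(0.19847, 0.46247) = 23.226° → normalised to [0°, 360°): 23.226°.

23°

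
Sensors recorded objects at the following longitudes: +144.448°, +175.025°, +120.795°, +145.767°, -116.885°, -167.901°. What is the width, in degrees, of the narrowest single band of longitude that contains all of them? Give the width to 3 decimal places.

122.320°

Sort the longitudes: -167.901°, -116.885°, +120.795°, +144.448°, +145.767°, +175.025°.
Eastward gaps between consecutive values (wrapping around): 51.016°, 237.680°, 23.653°, 1.319°, 29.258°, 17.074°.
Largest gap = 237.680° ⇒ minimal covering band is its complement: 360° − 237.680° = 122.320°.
Band runs from +120.795° eastward to -116.885°, crossing the antimeridian.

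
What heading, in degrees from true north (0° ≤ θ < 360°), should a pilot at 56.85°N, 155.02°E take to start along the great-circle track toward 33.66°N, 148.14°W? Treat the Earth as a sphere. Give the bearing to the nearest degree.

Δλ = -148.14 − 155.02 = -303.16°; wrapped into (−180°, 180°]: 56.84°.
θ = atan2( sin Δλ · cos φ₂ , cos φ₁ · sin φ₂ − sin φ₁ · cos φ₂ · cos Δλ )
  = atan2(0.69679, -0.07808) = 96.394° → normalised to [0°, 360°): 96.394°.

96°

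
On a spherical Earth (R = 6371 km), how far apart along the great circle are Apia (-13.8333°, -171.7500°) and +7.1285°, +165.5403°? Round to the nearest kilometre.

3423 km

Δλ = 165.5403 − -171.7500 = 337.2903°; wrapped into (−180°, 180°]: -22.7097°.
Δφ = 7.1285 − -13.8333 = 20.9618°.
a = sin²(Δφ/2) + cos φ₁ · cos φ₂ · sin²(Δλ/2) = 0.070439.
c = 2·atan2(√a, √(1−a)) = 0.53724 rad → d = 6371·c ≈ 3422.78 km.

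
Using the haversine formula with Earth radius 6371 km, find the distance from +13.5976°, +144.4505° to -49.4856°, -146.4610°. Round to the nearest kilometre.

9710 km

Δλ = -146.4610 − 144.4505 = -290.9115°; wrapped into (−180°, 180°]: 69.0885°.
Δφ = -49.4856 − 13.5976 = -63.0832°.
a = sin²(Δφ/2) + cos φ₁ · cos φ₂ · sin²(Δλ/2) = 0.476680.
c = 2·atan2(√a, √(1−a)) = 1.52414 rad → d = 6371·c ≈ 9710.30 km.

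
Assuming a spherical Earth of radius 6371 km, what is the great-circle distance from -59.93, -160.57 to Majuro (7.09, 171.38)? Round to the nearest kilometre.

Δλ = 171.38 − -160.57 = 331.95°; wrapped into (−180°, 180°]: -28.05°.
Δφ = 7.09 − -59.93 = 67.02°.
a = sin²(Δφ/2) + cos φ₁ · cos φ₂ · sin²(Δλ/2) = 0.333998.
c = 2·atan2(√a, √(1−a)) = 1.23237 rad → d = 6371·c ≈ 7851.42 km.

7851 km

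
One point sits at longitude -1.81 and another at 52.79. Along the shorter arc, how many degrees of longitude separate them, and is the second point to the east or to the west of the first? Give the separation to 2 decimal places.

Raw difference: 52.79 − -1.81 = 54.6°.
Normalise into (−180°, 180°]: 54.6° stays 54.6°.
Positive ⇒ the second point lies to the east; separation 54.60°.

54.60° east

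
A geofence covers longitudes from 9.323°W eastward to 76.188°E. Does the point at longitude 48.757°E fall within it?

Yes

Band width going east from -9.323° to +76.188°: ((76.188 − -9.323) mod 360) = 85.511°.
Offset of +48.757° east of the west edge: ((48.757 − -9.323) mod 360) = 58.080°.
58.080° ≤ 85.511° ⇒ inside.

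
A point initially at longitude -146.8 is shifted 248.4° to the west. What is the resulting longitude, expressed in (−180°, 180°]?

-35.2°

Start at -146.8°; shift −248.4° → -395.2°.
-395.2° lies outside (−180°, 180°]; add 360° → -35.2°.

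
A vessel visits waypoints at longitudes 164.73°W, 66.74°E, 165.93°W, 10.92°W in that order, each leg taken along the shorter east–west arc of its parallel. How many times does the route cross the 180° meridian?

Leg 1: -164.73° → +66.74°, shortest Δλ = -128.53° (west) — crosses 180°.
Leg 2: +66.74° → -165.93°, shortest Δλ = 127.33° (east) — crosses 180°.
Leg 3: -165.93° → -10.92°, shortest Δλ = 155.01° (east) — does not cross 180°.
Total crossings: 2.

2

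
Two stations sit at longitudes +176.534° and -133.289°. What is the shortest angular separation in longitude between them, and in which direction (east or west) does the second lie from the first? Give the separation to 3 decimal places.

Raw difference: -133.289 − 176.534 = -309.823°.
Normalise into (−180°, 180°]: -309.823° + 360° = 50.177°.
Positive ⇒ the second point lies to the east; separation 50.177°.

50.177° east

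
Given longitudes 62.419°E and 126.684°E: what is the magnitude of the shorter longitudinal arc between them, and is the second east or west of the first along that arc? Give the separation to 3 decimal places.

64.265° east

Raw difference: 126.684 − 62.419 = 64.265°.
Normalise into (−180°, 180°]: 64.265° stays 64.265°.
Positive ⇒ the second point lies to the east; separation 64.265°.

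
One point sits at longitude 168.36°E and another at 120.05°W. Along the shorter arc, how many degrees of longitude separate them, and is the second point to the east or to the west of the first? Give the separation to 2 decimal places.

Raw difference: -120.05 − 168.36 = -288.41°.
Normalise into (−180°, 180°]: -288.41° + 360° = 71.59°.
Positive ⇒ the second point lies to the east; separation 71.59°.

71.59° east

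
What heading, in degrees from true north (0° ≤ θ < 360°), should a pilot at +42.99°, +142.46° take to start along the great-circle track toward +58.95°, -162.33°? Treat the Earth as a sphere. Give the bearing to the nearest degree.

Δλ = -162.33 − 142.46 = -304.79°; wrapped into (−180°, 180°]: 55.21°.
θ = atan2( sin Δλ · cos φ₂ , cos φ₁ · sin φ₂ − sin φ₁ · cos φ₂ · cos Δλ )
  = atan2(0.42359, 0.42600) = 44.838° → normalised to [0°, 360°): 44.838°.

45°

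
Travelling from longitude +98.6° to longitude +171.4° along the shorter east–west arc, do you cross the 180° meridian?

No

Signed shortest Δλ = ((171.4 − 98.6 + 180) mod 360) − 180 = 72.8°.
Going east by 72.8° from +98.6° reaches +171.4° without touching 180°.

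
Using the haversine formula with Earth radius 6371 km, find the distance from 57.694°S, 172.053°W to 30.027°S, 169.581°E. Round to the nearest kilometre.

3386 km

Δλ = 169.581 − -172.053 = 341.634°; wrapped into (−180°, 180°]: -18.366°.
Δφ = -30.027 − -57.694 = 27.667°.
a = sin²(Δφ/2) + cos φ₁ · cos φ₂ · sin²(Δλ/2) = 0.068954.
c = 2·atan2(√a, √(1−a)) = 0.53141 rad → d = 6371·c ≈ 3385.63 km.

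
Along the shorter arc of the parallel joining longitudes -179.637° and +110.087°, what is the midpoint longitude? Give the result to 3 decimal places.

Signed shortest Δλ from -179.637° to +110.087° is -70.276°.
Midpoint longitude = -179.637° + (-70.276°)/2 = -179.637° − 35.138° = -214.775°.
Normalise into (−180°, 180°]: +145.225°.
(The naïve average (-179.637 + +110.087)/2 = -34.775° is on the wrong side of the globe.)

+145.225°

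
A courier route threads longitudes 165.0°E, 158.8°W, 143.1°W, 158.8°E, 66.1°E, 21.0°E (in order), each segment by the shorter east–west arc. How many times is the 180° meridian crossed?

2

Leg 1: +165.0° → -158.8°, shortest Δλ = 36.2° (east) — crosses 180°.
Leg 2: -158.8° → -143.1°, shortest Δλ = 15.7° (east) — does not cross 180°.
Leg 3: -143.1° → +158.8°, shortest Δλ = -58.1° (west) — crosses 180°.
Leg 4: +158.8° → +66.1°, shortest Δλ = -92.7° (west) — does not cross 180°.
Leg 5: +66.1° → +21.0°, shortest Δλ = -45.1° (west) — does not cross 180°.
Total crossings: 2.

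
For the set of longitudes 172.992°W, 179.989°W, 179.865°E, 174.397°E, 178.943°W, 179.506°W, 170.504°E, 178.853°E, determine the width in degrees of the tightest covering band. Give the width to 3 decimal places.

Sort the longitudes: -179.989°, -179.506°, -178.943°, -172.992°, +170.504°, +174.397°, +178.853°, +179.865°.
Eastward gaps between consecutive values (wrapping around): 0.483°, 0.563°, 5.951°, 343.496°, 3.893°, 4.456°, 1.012°, 0.146°.
Largest gap = 343.496° ⇒ minimal covering band is its complement: 360° − 343.496° = 16.504°.
Band runs from +170.504° eastward to -172.992°, crossing the antimeridian.

16.504°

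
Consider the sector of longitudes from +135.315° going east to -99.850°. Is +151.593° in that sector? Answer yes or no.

Band width going east from +135.315° to -99.850°: ((-99.850 − 135.315) mod 360) = 124.835°.
Offset of +151.593° east of the west edge: ((151.593 − 135.315) mod 360) = 16.278°.
16.278° ≤ 124.835° ⇒ inside.

Yes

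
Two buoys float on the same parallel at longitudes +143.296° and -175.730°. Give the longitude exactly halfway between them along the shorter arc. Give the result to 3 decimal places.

Signed shortest Δλ from +143.296° to -175.730° is +40.974°.
Midpoint longitude = +143.296° + (+40.974°)/2 = +143.296° + 20.487° = +163.783°.
(The naïve average (+143.296 + -175.730)/2 = -16.217° is on the wrong side of the globe.)

+163.783°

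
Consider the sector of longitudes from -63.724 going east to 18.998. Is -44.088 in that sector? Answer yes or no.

Yes

Band width going east from -63.724° to +18.998°: ((18.998 − -63.724) mod 360) = 82.722°.
Offset of -44.088° east of the west edge: ((-44.088 − -63.724) mod 360) = 19.636°.
19.636° ≤ 82.722° ⇒ inside.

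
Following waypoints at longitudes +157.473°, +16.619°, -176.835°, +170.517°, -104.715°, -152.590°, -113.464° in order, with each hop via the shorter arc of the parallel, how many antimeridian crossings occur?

Leg 1: +157.473° → +16.619°, shortest Δλ = -140.854° (west) — does not cross 180°.
Leg 2: +16.619° → -176.835°, shortest Δλ = 166.546° (east) — crosses 180°.
Leg 3: -176.835° → +170.517°, shortest Δλ = -12.648° (west) — crosses 180°.
Leg 4: +170.517° → -104.715°, shortest Δλ = 84.768° (east) — crosses 180°.
Leg 5: -104.715° → -152.590°, shortest Δλ = -47.875° (west) — does not cross 180°.
Leg 6: -152.590° → -113.464°, shortest Δλ = 39.126° (east) — does not cross 180°.
Total crossings: 3.

3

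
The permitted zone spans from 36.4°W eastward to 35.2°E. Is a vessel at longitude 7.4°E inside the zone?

Yes

Band width going east from -36.4° to +35.2°: ((35.2 − -36.4) mod 360) = 71.6°.
Offset of +7.4° east of the west edge: ((7.4 − -36.4) mod 360) = 43.8°.
43.8° ≤ 71.6° ⇒ inside.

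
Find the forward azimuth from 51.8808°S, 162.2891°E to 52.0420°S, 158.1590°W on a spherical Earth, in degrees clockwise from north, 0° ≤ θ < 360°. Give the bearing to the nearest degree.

106°

Δλ = -158.1590 − 162.2891 = -320.4481°; wrapped into (−180°, 180°]: 39.5519°.
θ = atan2( sin Δλ · cos φ₂ , cos φ₁ · sin φ₂ − sin φ₁ · cos φ₂ · cos Δλ )
  = atan2(0.39167, -0.11360) = 106.175° → normalised to [0°, 360°): 106.175°.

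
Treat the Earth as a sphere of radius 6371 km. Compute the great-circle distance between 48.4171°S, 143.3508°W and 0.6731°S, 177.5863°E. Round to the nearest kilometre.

Δλ = 177.5863 − -143.3508 = 320.9371°; wrapped into (−180°, 180°]: -39.0629°.
Δφ = -0.6731 − -48.4171 = 47.7440°.
a = sin²(Δφ/2) + cos φ₁ · cos φ₂ · sin²(Δλ/2) = 0.237957.
c = 2·atan2(√a, √(1−a)) = 1.01915 rad → d = 6371·c ≈ 6493.03 km.

6493 km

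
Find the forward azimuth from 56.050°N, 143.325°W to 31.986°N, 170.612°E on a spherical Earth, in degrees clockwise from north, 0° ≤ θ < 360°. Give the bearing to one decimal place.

252.5°

Δλ = 170.612 − -143.325 = 313.937°; wrapped into (−180°, 180°]: -46.063°.
θ = atan2( sin Δλ · cos φ₂ , cos φ₁ · sin φ₂ − sin φ₁ · cos φ₂ · cos Δλ )
  = atan2(-0.61078, -0.19237) = -107.482° → normalised to [0°, 360°): 252.518°.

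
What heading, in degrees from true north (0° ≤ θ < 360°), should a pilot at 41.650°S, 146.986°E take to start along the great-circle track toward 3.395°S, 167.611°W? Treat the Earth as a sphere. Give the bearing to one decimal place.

59.3°

Δλ = -167.611 − 146.986 = -314.597°; wrapped into (−180°, 180°]: 45.403°.
θ = atan2( sin Δλ · cos φ₂ , cos φ₁ · sin φ₂ − sin φ₁ · cos φ₂ · cos Δλ )
  = atan2(0.71081, 0.42154) = 59.330° → normalised to [0°, 360°): 59.330°.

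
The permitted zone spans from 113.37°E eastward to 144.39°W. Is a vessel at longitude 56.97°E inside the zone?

No

Band width going east from +113.37° to -144.39°: ((-144.39 − 113.37) mod 360) = 102.24°.
Offset of +56.97° east of the west edge: ((56.97 − 113.37) mod 360) = 303.60°.
303.60° > 102.24° ⇒ outside.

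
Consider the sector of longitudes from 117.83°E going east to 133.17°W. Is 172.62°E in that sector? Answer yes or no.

Band width going east from +117.83° to -133.17°: ((-133.17 − 117.83) mod 360) = 109.00°.
Offset of +172.62° east of the west edge: ((172.62 − 117.83) mod 360) = 54.79°.
54.79° ≤ 109.00° ⇒ inside.

Yes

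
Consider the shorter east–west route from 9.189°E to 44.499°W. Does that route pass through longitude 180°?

Signed shortest Δλ = ((-44.499 − 9.189 + 180) mod 360) − 180 = -53.688°.
Going west by 53.688° from +9.189° reaches -44.499° without touching 180°.

No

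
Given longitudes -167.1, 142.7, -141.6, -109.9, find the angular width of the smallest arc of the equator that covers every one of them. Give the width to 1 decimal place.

107.4°

Sort the longitudes: -167.1°, -141.6°, -109.9°, +142.7°.
Eastward gaps between consecutive values (wrapping around): 25.5°, 31.7°, 252.6°, 50.2°.
Largest gap = 252.6° ⇒ minimal covering band is its complement: 360° − 252.6° = 107.4°.
Band runs from +142.7° eastward to -109.9°, crossing the antimeridian.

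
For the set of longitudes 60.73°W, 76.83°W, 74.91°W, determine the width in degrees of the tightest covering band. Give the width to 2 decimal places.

16.10°

Sort the longitudes: -76.83°, -74.91°, -60.73°.
Eastward gaps between consecutive values (wrapping around): 1.92°, 14.18°, 343.90°.
Largest gap = 343.90° ⇒ minimal covering band is its complement: 360° − 343.90° = 16.10°.
Band runs from -76.83° eastward to -60.73°.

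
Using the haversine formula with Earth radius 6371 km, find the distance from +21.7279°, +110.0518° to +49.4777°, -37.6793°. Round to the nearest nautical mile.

Δλ = -37.6793 − 110.0518 = -147.7311°.
Δφ = 49.4777 − 21.7279 = 27.7498°.
a = sin²(Δφ/2) + cos φ₁ · cos φ₂ · sin²(Δλ/2) = 0.614476.
c = 2·atan2(√a, √(1−a)) = 1.80180 rad → d = 6371·c ≈ 11479.24 km ≈ 6198.30 nmi.

6198 nmi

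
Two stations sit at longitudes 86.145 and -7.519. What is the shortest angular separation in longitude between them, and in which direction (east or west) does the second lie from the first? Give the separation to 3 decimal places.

Raw difference: -7.519 − 86.145 = -93.664°.
Normalise into (−180°, 180°]: -93.664° stays -93.664°.
Negative ⇒ the second point lies to the west; separation 93.664°.

93.664° west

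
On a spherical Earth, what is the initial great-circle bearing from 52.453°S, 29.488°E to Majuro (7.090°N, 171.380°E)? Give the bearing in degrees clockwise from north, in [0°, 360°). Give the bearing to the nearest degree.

Δλ = 171.380 − 29.488 = 141.892°.
θ = atan2( sin Δλ · cos φ₂ , cos φ₁ · sin φ₂ − sin φ₁ · cos φ₂ · cos Δλ )
  = atan2(0.61243, -0.54387) = 131.607° → normalised to [0°, 360°): 131.607°.

132°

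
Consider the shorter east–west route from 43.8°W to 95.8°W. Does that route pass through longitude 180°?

Signed shortest Δλ = ((-95.8 − -43.8 + 180) mod 360) − 180 = -52.0°.
Going west by 52.0° from -43.8° reaches -95.8° without touching 180°.

No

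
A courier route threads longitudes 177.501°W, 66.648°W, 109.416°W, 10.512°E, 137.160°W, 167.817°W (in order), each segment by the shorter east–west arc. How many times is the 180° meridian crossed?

0

Leg 1: -177.501° → -66.648°, shortest Δλ = 110.853° (east) — does not cross 180°.
Leg 2: -66.648° → -109.416°, shortest Δλ = -42.768° (west) — does not cross 180°.
Leg 3: -109.416° → +10.512°, shortest Δλ = 119.928° (east) — does not cross 180°.
Leg 4: +10.512° → -137.160°, shortest Δλ = -147.672° (west) — does not cross 180°.
Leg 5: -137.160° → -167.817°, shortest Δλ = -30.657° (west) — does not cross 180°.
Total crossings: 0.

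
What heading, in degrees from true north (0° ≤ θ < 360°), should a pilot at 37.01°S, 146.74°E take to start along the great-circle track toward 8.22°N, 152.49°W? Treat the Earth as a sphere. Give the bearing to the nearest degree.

Δλ = -152.49 − 146.74 = -299.23°; wrapped into (−180°, 180°]: 60.77°.
θ = atan2( sin Δλ · cos φ₂ , cos φ₁ · sin φ₂ − sin φ₁ · cos φ₂ · cos Δλ )
  = atan2(0.86370, 0.40509) = 64.872° → normalised to [0°, 360°): 64.872°.

65°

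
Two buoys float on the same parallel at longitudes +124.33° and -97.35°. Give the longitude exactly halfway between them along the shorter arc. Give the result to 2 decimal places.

-166.51°

Signed shortest Δλ from +124.33° to -97.35° is +138.32°.
Midpoint longitude = +124.33° + (+138.32°)/2 = +124.33° + 69.16° = +193.49°.
Normalise into (−180°, 180°]: -166.51°.
(The naïve average (+124.33 + -97.35)/2 = 13.49° is on the wrong side of the globe.)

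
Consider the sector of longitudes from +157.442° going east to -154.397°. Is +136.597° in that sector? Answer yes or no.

Band width going east from +157.442° to -154.397°: ((-154.397 − 157.442) mod 360) = 48.161°.
Offset of +136.597° east of the west edge: ((136.597 − 157.442) mod 360) = 339.155°.
339.155° > 48.161° ⇒ outside.

No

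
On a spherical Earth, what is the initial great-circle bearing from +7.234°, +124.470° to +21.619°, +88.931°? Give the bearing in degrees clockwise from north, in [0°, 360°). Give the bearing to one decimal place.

296.6°

Δλ = 88.931 − 124.470 = -35.539°.
θ = atan2( sin Δλ · cos φ₂ , cos φ₁ · sin φ₂ − sin φ₁ · cos φ₂ · cos Δλ )
  = atan2(-0.54037, 0.27024) = -63.430° → normalised to [0°, 360°): 296.570°.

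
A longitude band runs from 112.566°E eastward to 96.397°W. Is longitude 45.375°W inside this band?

No

Band width going east from +112.566° to -96.397°: ((-96.397 − 112.566) mod 360) = 151.037°.
Offset of -45.375° east of the west edge: ((-45.375 − 112.566) mod 360) = 202.059°.
202.059° > 151.037° ⇒ outside.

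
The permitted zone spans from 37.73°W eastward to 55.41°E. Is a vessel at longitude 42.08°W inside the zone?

No

Band width going east from -37.73° to +55.41°: ((55.41 − -37.73) mod 360) = 93.14°.
Offset of -42.08° east of the west edge: ((-42.08 − -37.73) mod 360) = 355.65°.
355.65° > 93.14° ⇒ outside.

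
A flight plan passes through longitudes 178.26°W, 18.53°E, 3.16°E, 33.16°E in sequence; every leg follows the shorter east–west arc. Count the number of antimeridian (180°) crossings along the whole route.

Leg 1: -178.26° → +18.53°, shortest Δλ = -163.21° (west) — crosses 180°.
Leg 2: +18.53° → +3.16°, shortest Δλ = -15.37° (west) — does not cross 180°.
Leg 3: +3.16° → +33.16°, shortest Δλ = 30.0° (east) — does not cross 180°.
Total crossings: 1.

1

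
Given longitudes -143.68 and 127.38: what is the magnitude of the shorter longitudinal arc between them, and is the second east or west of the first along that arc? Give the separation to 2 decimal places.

Raw difference: 127.38 − -143.68 = 271.06°.
Normalise into (−180°, 180°]: 271.06° − 360° = -88.94°.
Negative ⇒ the second point lies to the west; separation 88.94°.

88.94° west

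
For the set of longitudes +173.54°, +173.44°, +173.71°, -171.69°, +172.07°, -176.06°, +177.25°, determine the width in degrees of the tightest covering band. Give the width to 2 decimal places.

16.24°

Sort the longitudes: -176.06°, -171.69°, +172.07°, +173.44°, +173.54°, +173.71°, +177.25°.
Eastward gaps between consecutive values (wrapping around): 4.37°, 343.76°, 1.37°, 0.10°, 0.17°, 3.54°, 6.69°.
Largest gap = 343.76° ⇒ minimal covering band is its complement: 360° − 343.76° = 16.24°.
Band runs from +172.07° eastward to -171.69°, crossing the antimeridian.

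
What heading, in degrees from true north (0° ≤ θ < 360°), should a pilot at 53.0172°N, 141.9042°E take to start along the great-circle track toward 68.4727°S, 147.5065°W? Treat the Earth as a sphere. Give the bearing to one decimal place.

Δλ = -147.5065 − 141.9042 = -289.4107°; wrapped into (−180°, 180°]: 70.5893°.
θ = atan2( sin Δλ · cos φ₂ , cos φ₁ · sin φ₂ − sin φ₁ · cos φ₂ · cos Δλ )
  = atan2(0.34609, -0.65703) = 152.222° → normalised to [0°, 360°): 152.222°.

152.2°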